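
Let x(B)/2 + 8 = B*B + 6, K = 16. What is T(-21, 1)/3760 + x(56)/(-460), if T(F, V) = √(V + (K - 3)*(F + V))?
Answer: -1567/115 + I*√259/3760 ≈ -13.626 + 0.0042802*I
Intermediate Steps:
x(B) = -4 + 2*B² (x(B) = -16 + 2*(B*B + 6) = -16 + 2*(B² + 6) = -16 + 2*(6 + B²) = -16 + (12 + 2*B²) = -4 + 2*B²)
T(F, V) = √(13*F + 14*V) (T(F, V) = √(V + (16 - 3)*(F + V)) = √(V + 13*(F + V)) = √(V + (13*F + 13*V)) = √(13*F + 14*V))
T(-21, 1)/3760 + x(56)/(-460) = √(13*(-21) + 14*1)/3760 + (-4 + 2*56²)/(-460) = √(-273 + 14)*(1/3760) + (-4 + 2*3136)*(-1/460) = √(-259)*(1/3760) + (-4 + 6272)*(-1/460) = (I*√259)*(1/3760) + 6268*(-1/460) = I*√259/3760 - 1567/115 = -1567/115 + I*√259/3760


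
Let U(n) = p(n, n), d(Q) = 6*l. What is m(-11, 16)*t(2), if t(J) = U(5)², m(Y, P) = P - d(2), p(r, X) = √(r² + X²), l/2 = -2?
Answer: 2000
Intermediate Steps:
l = -4 (l = 2*(-2) = -4)
d(Q) = -24 (d(Q) = 6*(-4) = -24)
p(r, X) = √(X² + r²)
U(n) = √2*√(n²) (U(n) = √(n² + n²) = √(2*n²) = √2*√(n²))
m(Y, P) = 24 + P (m(Y, P) = P - 1*(-24) = P + 24 = 24 + P)
t(J) = 50 (t(J) = (√2*√(5²))² = (√2*√25)² = (√2*5)² = (5*√2)² = 50)
m(-11, 16)*t(2) = (24 + 16)*50 = 40*50 = 2000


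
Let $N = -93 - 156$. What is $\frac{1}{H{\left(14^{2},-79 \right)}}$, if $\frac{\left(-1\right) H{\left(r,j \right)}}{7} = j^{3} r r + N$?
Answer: $\frac{1}{132584105311} \approx 7.5424 \cdot 10^{-12}$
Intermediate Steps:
$N = -249$ ($N = -93 - 156 = -249$)
$H{\left(r,j \right)} = 1743 - 7 j^{3} r^{2}$ ($H{\left(r,j \right)} = - 7 \left(j^{3} r r - 249\right) = - 7 \left(r j^{3} r - 249\right) = - 7 \left(j^{3} r^{2} - 249\right) = - 7 \left(-249 + j^{3} r^{2}\right) = 1743 - 7 j^{3} r^{2}$)
$\frac{1}{H{\left(14^{2},-79 \right)}} = \frac{1}{1743 - 7 \left(-79\right)^{3} \left(14^{2}\right)^{2}} = \frac{1}{1743 - - 3451273 \cdot 196^{2}} = \frac{1}{1743 - \left(-3451273\right) 38416} = \frac{1}{1743 + 132584103568} = \frac{1}{132584105311}$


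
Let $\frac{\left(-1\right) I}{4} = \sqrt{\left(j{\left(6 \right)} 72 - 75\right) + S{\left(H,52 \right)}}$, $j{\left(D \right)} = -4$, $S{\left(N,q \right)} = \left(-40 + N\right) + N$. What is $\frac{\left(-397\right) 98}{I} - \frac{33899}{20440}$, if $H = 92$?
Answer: $- \frac{33899}{20440} - \frac{19453 i \sqrt{219}}{438} \approx -1.6585 - 657.26 i$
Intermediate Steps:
$S{\left(N,q \right)} = -40 + 2 N$
$I = - 4 i \sqrt{219}$ ($I = - 4 \sqrt{\left(\left(-4\right) 72 - 75\right) + \left(-40 + 2 \cdot 92\right)} = - 4 \sqrt{\left(-288 - 75\right) + \left(-40 + 184\right)} = - 4 \sqrt{-363 + 144} = - 4 \sqrt{-219} = - 4 i \sqrt{219} \approx - 59.195 i$)
$\frac{\left(-397\right) 98}{I} - \frac{33899}{20440} = \frac{\left(-397\right) 98}{\left(-4\right) i \sqrt{219}} - \frac{33899}{20440} = - 38906 \frac{i \sqrt{219}}{876} - \frac{33899}{20440} = - \frac{19453 i \sqrt{219}}{438} - \frac{33899}{20440} = - \frac{33899}{20440} - \frac{19453 i \sqrt{219}}{438}$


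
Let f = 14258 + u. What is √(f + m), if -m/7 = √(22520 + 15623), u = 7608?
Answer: √(21866 - 7*√38143) ≈ 143.17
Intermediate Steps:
f = 21866 (f = 14258 + 7608 = 21866)
m = -7*√38143 (m = -7*√(22520 + 15623) = -7*√38143 ≈ -1367.1)
√(f + m) = √(21866 - 7*√38143)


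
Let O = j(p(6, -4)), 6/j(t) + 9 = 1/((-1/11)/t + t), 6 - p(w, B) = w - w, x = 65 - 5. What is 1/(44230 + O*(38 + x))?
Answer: 1163/51362070 ≈ 2.2643e-5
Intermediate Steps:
x = 60
p(w, B) = 6 (p(w, B) = 6 - (w - w) = 6 - 1*0 = 6 + 0 = 6)
j(t) = 6/(-9 + 1/(t - 1/(11*t))) (j(t) = 6/(-9 + 1/((-1/11)/t + t)) = 6/(-9 + 1/((-1*1/11)/t + t)) = 6/(-9 + 1/(-1/(11*t) + t)) = 6/(-9 + 1/(t - 1/(11*t))))
O = -790/1163 (O = 6*(-1 + 11*6²)/(9 - 99*6² + 11*6) = 6*(-1 + 11*36)/(9 - 99*36 + 66) = 6*(-1 + 396)/(9 - 3564 + 66) = 6*395/(-3489) = 6*(-1/3489)*395 = -790/1163 ≈ -0.67928)
1/(44230 + O*(38 + x)) = 1/(44230 - 790*(38 + 60)/1163) = 1/(44230 - 790/1163*98) = 1/(44230 - 77420/1163) = 1/(51362070/1163) = 1163/51362070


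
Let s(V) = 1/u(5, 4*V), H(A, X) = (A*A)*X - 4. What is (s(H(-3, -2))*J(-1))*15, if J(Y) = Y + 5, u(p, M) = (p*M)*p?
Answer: -3/110 ≈ -0.027273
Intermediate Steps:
H(A, X) = -4 + X*A² (H(A, X) = A²*X - 4 = X*A² - 4 = -4 + X*A²)
u(p, M) = M*p² (u(p, M) = (M*p)*p = M*p²)
J(Y) = 5 + Y
s(V) = 1/(100*V) (s(V) = 1/((4*V)*5²) = 1/((4*V)*25) = 1/(100*V))
(s(H(-3, -2))*J(-1))*15 = ((1/(100*(-4 - 2*(-3)²)))*(5 - 1))*15 = ((1/(100*(-4 - 2*9)))*4)*15 = ((1/(100*(-4 - 18)))*4)*15 = (((1/100)/(-22))*4)*15 = (((1/100)*(-1/22))*4)*15 = -1/2200*4*15 = -1/550*15 = -3/110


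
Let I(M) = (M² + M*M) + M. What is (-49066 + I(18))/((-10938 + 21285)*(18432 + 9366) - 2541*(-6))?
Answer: -3025/17977572 ≈ -0.00016827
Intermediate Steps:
I(M) = M + 2*M² (I(M) = (M² + M²) + M = 2*M² + M = M + 2*M²)
(-49066 + I(18))/((-10938 + 21285)*(18432 + 9366) - 2541*(-6)) = (-49066 + 18*(1 + 2*18))/((-10938 + 21285)*(18432 + 9366) - 2541*(-6)) = (-49066 + 18*(1 + 36))/(10347*27798 + 15246) = (-49066 + 18*37)/(287625906 + 15246) = (-49066 + 666)/287641152 = -48400*1/287641152 = -3025/17977572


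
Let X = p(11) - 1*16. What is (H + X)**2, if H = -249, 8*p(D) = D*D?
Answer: 3996001/64 ≈ 62438.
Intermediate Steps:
p(D) = D**2/8 (p(D) = (D*D)/8 = D**2/8)
X = -7/8 (X = (1/8)*11**2 - 1*16 = (1/8)*121 - 16 = 121/8 - 16 = -7/8 ≈ -0.87500)
(H + X)**2 = (-249 - 7/8)**2 = (-1999/8)**2 = 3996001/64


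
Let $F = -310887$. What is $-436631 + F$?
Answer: $-747518$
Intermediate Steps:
$-436631 + F = -436631 - 310887 = -747518$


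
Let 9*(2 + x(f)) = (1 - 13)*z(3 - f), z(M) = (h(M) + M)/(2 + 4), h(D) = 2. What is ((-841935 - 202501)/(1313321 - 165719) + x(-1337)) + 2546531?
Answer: 4383087732905/1721403 ≈ 2.5462e+6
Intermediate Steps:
z(M) = ⅓ + M/6 (z(M) = (2 + M)/(2 + 4) = (2 + M)/6 = (2 + M)*(⅙) = ⅓ + M/6)
x(f) = -28/9 + 2*f/9 (x(f) = -2 + ((1 - 13)*(⅓ + (3 - f)/6))/9 = -2 + (-12*(⅓ + (½ - f/6)))/9 = -2 + (-12*(⅚ - f/6))/9 = -2 + (-10 + 2*f)/9 = -2 + (-10/9 + 2*f/9) = -28/9 + 2*f/9)
((-841935 - 202501)/(1313321 - 165719) + x(-1337)) + 2546531 = ((-841935 - 202501)/(1313321 - 165719) + (-28/9 + (2/9)*(-1337))) + 2546531 = (-1044436/1147602 + (-28/9 - 2674/9)) + 2546531 = (-1044436*1/1147602 - 2702/9) + 2546531 = (-522218/573801 - 2702/9) + 2546531 = -518370088/1721403 + 2546531 = 4383087732905/1721403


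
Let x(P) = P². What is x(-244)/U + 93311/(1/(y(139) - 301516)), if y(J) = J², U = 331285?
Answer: -8723362711264289/331285 ≈ -2.6332e+10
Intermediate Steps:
x(-244)/U + 93311/(1/(y(139) - 301516)) = (-244)²/331285 + 93311/(1/(139² - 301516)) = 59536*(1/331285) + 93311/(1/(19321 - 301516)) = 59536/331285 + 93311/(1/(-282195)) = 59536/331285 + 93311/(-1/282195) = 59536/331285 + 93311*(-282195) = 59536/331285 - 26331897645 = -8723362711264289/331285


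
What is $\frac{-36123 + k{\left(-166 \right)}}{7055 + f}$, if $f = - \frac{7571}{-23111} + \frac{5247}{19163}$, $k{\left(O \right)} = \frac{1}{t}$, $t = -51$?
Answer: $- \frac{815899111355482}{159362616312855} \approx -5.1198$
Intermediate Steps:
$k{\left(O \right)} = - \frac{1}{51}$ ($k{\left(O \right)} = \frac{1}{-51} = - \frac{1}{51}$)
$f = \frac{266346490}{442876093}$ ($f = \left(-7571\right) \left(- \frac{1}{23111}\right) + 5247 \cdot \frac{1}{19163} = \frac{7571}{23111} + \frac{5247}{19163} = \frac{266346490}{442876093} \approx 0.6014$)
$\frac{-36123 + k{\left(-166 \right)}}{7055 + f} = \frac{-36123 - \frac{1}{51}}{7055 + \frac{266346490}{442876093}} = - \frac{1842274}{51 \cdot \frac{3124757182605}{442876093}} = \left(- \frac{1842274}{51}\right) \frac{442876093}{3124757182605} = - \frac{815899111355482}{159362616312855}$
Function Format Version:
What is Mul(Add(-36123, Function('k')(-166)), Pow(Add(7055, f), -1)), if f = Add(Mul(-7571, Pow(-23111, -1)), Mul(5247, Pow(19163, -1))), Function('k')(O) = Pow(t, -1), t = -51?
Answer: Rational(-815899111355482, 159362616312855) ≈ -5.1198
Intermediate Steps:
Function('k')(O) = Rational(-1, 51) (Function('k')(O) = Pow(-51, -1) = Rational(-1, 51))
f = Rational(266346490, 442876093) (f = Add(Mul(-7571, Rational(-1, 23111)), Mul(5247, Rational(1, 19163))) = Add(Rational(7571, 23111), Rational(5247, 19163)) = Rational(266346490, 442876093) ≈ 0.60140)
Mul(Add(-36123, Function('k')(-166)), Pow(Add(7055, f), -1)) = Mul(Add(-36123, Rational(-1, 51)), Pow(Add(7055, Rational(266346490, 442876093)), -1)) = Mul(Rational(-1842274, 51), Pow(Rational(3124757182605, 442876093), -1)) = Mul(Rational(-1842274, 51), Rational(442876093, 3124757182605)) = Rational(-815899111355482, 159362616312855)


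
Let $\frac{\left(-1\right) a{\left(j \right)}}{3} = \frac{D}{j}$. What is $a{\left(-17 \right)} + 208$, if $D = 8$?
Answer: $\frac{3560}{17} \approx 209.41$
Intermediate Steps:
$a{\left(j \right)} = - \frac{24}{j}$ ($a{\left(j \right)} = - 3 \frac{8}{j} = - \frac{24}{j}$)
$a{\left(-17 \right)} + 208 = - \frac{24}{-17} + 208 = \left(-24\right) \left(- \frac{1}{17}\right) + 208 = \frac{24}{17} + 208 = \frac{3560}{17}$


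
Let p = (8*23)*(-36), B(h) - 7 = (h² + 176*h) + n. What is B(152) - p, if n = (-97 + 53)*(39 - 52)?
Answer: 57059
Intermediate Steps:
n = 572 (n = -44*(-13) = 572)
B(h) = 579 + h² + 176*h (B(h) = 7 + ((h² + 176*h) + 572) = 7 + (572 + h² + 176*h) = 579 + h² + 176*h)
p = -6624 (p = 184*(-36) = -6624)
B(152) - p = (579 + 152² + 176*152) - 1*(-6624) = (579 + 23104 + 26752) + 6624 = 50435 + 6624 = 57059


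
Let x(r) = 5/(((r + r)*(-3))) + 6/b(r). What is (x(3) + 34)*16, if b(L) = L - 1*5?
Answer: 4424/9 ≈ 491.56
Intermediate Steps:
b(L) = -5 + L (b(L) = L - 5 = -5 + L)
x(r) = 6/(-5 + r) - 5/(6*r) (x(r) = 5/(((r + r)*(-3))) + 6/(-5 + r) = 5/(((2*r)*(-3))) + 6/(-5 + r) = 5/((-6*r)) + 6/(-5 + r) = 5*(-1/(6*r)) + 6/(-5 + r) = -5/(6*r) + 6/(-5 + r) = 6/(-5 + r) - 5/(6*r))
(x(3) + 34)*16 = ((1/6)*(25 + 31*3)/(3*(-5 + 3)) + 34)*16 = ((1/6)*(1/3)*(25 + 93)/(-2) + 34)*16 = ((1/6)*(1/3)*(-1/2)*118 + 34)*16 = (-59/18 + 34)*16 = (553/18)*16 = 4424/9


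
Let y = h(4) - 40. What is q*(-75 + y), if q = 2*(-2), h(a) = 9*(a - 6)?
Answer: 532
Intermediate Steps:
h(a) = -54 + 9*a (h(a) = 9*(-6 + a) = -54 + 9*a)
q = -4
y = -58 (y = (-54 + 9*4) - 40 = (-54 + 36) - 40 = -18 - 40 = -58)
q*(-75 + y) = -4*(-75 - 58) = -4*(-133) = 532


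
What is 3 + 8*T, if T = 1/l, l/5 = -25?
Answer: 367/125 ≈ 2.9360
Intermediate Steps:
l = -125 (l = 5*(-25) = -125)
T = -1/125 (T = 1/(-125) = -1/125 ≈ -0.0080000)
3 + 8*T = 3 + 8*(-1/125) = 3 - 8/125 = 367/125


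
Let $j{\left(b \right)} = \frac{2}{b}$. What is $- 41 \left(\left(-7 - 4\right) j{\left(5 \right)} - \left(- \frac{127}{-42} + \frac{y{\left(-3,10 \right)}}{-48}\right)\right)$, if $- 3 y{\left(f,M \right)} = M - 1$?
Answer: $\frac{515657}{1680} \approx 306.94$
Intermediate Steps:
$y{\left(f,M \right)} = \frac{1}{3} - \frac{M}{3}$ ($y{\left(f,M \right)} = - \frac{M - 1}{3} = - \frac{-1 + M}{3} = \frac{1}{3} - \frac{M}{3}$)
$- 41 \left(\left(-7 - 4\right) j{\left(5 \right)} - \left(- \frac{127}{-42} + \frac{y{\left(-3,10 \right)}}{-48}\right)\right) = - 41 \left(\left(-7 - 4\right) \frac{2}{5} - \left(- \frac{127}{-42} + \frac{\frac{1}{3} - \frac{10}{3}}{-48}\right)\right) = - 41 \left(- 11 \cdot 2 \cdot \frac{1}{5} - \left(\left(-127\right) \left(- \frac{1}{42}\right) + \left(\frac{1}{3} - \frac{10}{3}\right) \left(- \frac{1}{48}\right)\right)\right) = - 41 \left(\left(-11\right) \frac{2}{5} - \left(\frac{127}{42} - - \frac{1}{16}\right)\right) = - 41 \left(- \frac{22}{5} - \left(\frac{127}{42} + \frac{1}{16}\right)\right) = - 41 \left(- \frac{22}{5} - \frac{1037}{336}\right) = \left(-41\right) \left(- \frac{12577}{1680}\right) = \frac{515657}{1680}$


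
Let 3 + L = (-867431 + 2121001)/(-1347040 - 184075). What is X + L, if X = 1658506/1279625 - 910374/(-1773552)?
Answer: -232737307144556529/115827904439599000 ≈ -2.0093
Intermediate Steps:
L = -1169383/306223 (L = -3 + (-867431 + 2121001)/(-1347040 - 184075) = -3 + 1253570/(-1531115) = -3 + 1253570*(-1/1531115) = -3 - 250714/306223 = -1169383/306223 ≈ -3.8187)
X = 684397327177/378246913000 (X = 1658506*(1/1279625) - 910374*(-1/1773552) = 1658506/1279625 + 151729/295592 = 684397327177/378246913000 ≈ 1.8094)
X + L = 684397327177/378246913000 - 1169383/306223 = -232737307144556529/115827904439599000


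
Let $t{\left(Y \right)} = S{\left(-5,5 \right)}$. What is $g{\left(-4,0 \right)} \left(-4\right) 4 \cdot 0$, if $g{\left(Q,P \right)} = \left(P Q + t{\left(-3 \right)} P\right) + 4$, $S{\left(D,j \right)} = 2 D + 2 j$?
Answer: $0$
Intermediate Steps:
$t{\left(Y \right)} = 0$ ($t{\left(Y \right)} = 2 \left(-5\right) + 2 \cdot 5 = -10 + 10 = 0$)
$g{\left(Q,P \right)} = 4 + P Q$ ($g{\left(Q,P \right)} = \left(P Q + 0 P\right) + 4 = \left(P Q + 0\right) + 4 = P Q + 4 = 4 + P Q$)
$g{\left(-4,0 \right)} \left(-4\right) 4 \cdot 0 = \left(4 + 0 \left(-4\right)\right) \left(-4\right) 4 \cdot 0 = \left(4 + 0\right) \left(\left(-16\right) 0\right) = 4 \cdot 0 = 0$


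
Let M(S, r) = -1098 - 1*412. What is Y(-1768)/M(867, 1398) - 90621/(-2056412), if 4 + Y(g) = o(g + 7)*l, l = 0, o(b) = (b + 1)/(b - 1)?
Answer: 72531679/1552591060 ≈ 0.046717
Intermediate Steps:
o(b) = (1 + b)/(-1 + b)
Y(g) = -4 (Y(g) = -4 + ((1 + (g + 7))/(-1 + (g + 7)))*0 = -4 + ((1 + (7 + g))/(-1 + (7 + g)))*0 = -4 + ((8 + g)/(6 + g))*0 = -4 + 0 = -4)
M(S, r) = -1510 (M(S, r) = -1098 - 412 = -1510)
Y(-1768)/M(867, 1398) - 90621/(-2056412) = -4/(-1510) - 90621/(-2056412) = -4*(-1/1510) - 90621*(-1/2056412) = 2/755 + 90621/2056412 = 72531679/1552591060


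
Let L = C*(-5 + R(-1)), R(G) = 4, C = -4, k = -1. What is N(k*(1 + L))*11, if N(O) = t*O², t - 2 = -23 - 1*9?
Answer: -8250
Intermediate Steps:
t = -30 (t = 2 + (-23 - 1*9) = 2 + (-23 - 9) = 2 - 32 = -30)
L = 4 (L = -4*(-5 + 4) = -4*(-1) = 4)
N(O) = -30*O²
N(k*(1 + L))*11 = -30*(1 + 4)²*11 = -30*(-1*5)²*11 = -30*(-5)²*11 = -30*25*11 = -750*11 = -8250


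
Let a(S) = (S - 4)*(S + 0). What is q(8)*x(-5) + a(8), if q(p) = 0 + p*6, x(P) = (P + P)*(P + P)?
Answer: 4832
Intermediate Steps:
x(P) = 4*P**2 (x(P) = (2*P)*(2*P) = 4*P**2)
q(p) = 6*p (q(p) = 0 + 6*p = 6*p)
a(S) = S*(-4 + S) (a(S) = (-4 + S)*S = S*(-4 + S))
q(8)*x(-5) + a(8) = (6*8)*(4*(-5)**2) + 8*(-4 + 8) = 48*(4*25) + 8*4 = 48*100 + 32 = 4800 + 32 = 4832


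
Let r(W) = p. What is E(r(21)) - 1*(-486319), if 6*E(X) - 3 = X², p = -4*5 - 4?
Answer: 972831/2 ≈ 4.8642e+5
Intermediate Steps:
p = -24 (p = -20 - 4 = -24)
r(W) = -24
E(X) = ½ + X²/6
E(r(21)) - 1*(-486319) = (½ + (⅙)*(-24)²) - 1*(-486319) = (½ + (⅙)*576) + 486319 = (½ + 96) + 486319 = 193/2 + 486319 = 972831/2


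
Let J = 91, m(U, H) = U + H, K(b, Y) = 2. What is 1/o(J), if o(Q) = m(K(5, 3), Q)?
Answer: 1/93 ≈ 0.010753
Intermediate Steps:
m(U, H) = H + U
o(Q) = 2 + Q (o(Q) = Q + 2 = 2 + Q)
1/o(J) = 1/(2 + 91) = 1/93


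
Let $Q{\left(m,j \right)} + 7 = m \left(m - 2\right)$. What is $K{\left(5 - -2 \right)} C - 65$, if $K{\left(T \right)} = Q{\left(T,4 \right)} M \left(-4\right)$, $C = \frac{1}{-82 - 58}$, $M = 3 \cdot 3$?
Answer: $- \frac{289}{5} \approx -57.8$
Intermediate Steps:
$M = 9$
$Q{\left(m,j \right)} = -7 + m \left(-2 + m\right)$ ($Q{\left(m,j \right)} = -7 + m \left(m - 2\right) = -7 + m \left(-2 + m\right)$)
$C = - \frac{1}{140}$ ($C = \frac{1}{-140} = - \frac{1}{140} \approx -0.0071429$)
$K{\left(T \right)} = 252 - 36 T^{2} + 72 T$ ($K{\left(T \right)} = \left(-7 + T^{2} - 2 T\right) 9 \left(-4\right) = \left(-63 - 18 T + 9 T^{2}\right) \left(-4\right) = 252 - 36 T^{2} + 72 T$)
$K{\left(5 - -2 \right)} C - 65 = \left(252 - 36 \left(5 - -2\right)^{2} + 72 \left(5 - -2\right)\right) \left(- \frac{1}{140}\right) - 65 = \left(252 - 36 \left(5 + 2\right)^{2} + 72 \left(5 + 2\right)\right) \left(- \frac{1}{140}\right) - 65 = \left(252 - 36 \cdot 7^{2} + 72 \cdot 7\right) \left(- \frac{1}{140}\right) - 65 = \left(252 - 1764 + 504\right) \left(- \frac{1}{140}\right) - 65 = \left(-1008\right) \left(- \frac{1}{140}\right) - 65 = \frac{36}{5} - 65 = - \frac{289}{5}$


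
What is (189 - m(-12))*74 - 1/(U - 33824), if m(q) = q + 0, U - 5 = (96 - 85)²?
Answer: 501224053/33698 ≈ 14874.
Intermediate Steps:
U = 126 (U = 5 + (96 - 85)² = 5 + 11² = 5 + 121 = 126)
m(q) = q
(189 - m(-12))*74 - 1/(U - 33824) = (189 - 1*(-12))*74 - 1/(126 - 33824) = (189 + 12)*74 - 1/(-33698) = 201*74 - 1*(-1/33698) = 14874 + 1/33698 = 501224053/33698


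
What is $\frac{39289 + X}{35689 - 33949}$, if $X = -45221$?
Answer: $- \frac{1483}{435} \approx -3.4092$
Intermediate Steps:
$\frac{39289 + X}{35689 - 33949} = \frac{39289 - 45221}{35689 - 33949} = - \frac{5932}{1740} = \left(-5932\right) \frac{1}{1740} = - \frac{1483}{435}$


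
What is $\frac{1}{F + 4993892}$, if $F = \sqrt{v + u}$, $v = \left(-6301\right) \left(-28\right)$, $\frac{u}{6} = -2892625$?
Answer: $\frac{2496946}{12469487243493} - \frac{i \sqrt{17179322}}{24938974486986} \approx 2.0024 \cdot 10^{-7} - 1.662 \cdot 10^{-10} i$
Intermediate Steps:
$u = -17355750$ ($u = 6 \left(-2892625\right) = -17355750$)
$v = 176428$
$F = i \sqrt{17179322}$ ($F = \sqrt{176428 - 17355750} = \sqrt{-17179322} = i \sqrt{17179322} \approx 4144.8 i$)
$\frac{1}{F + 4993892} = \frac{1}{i \sqrt{17179322} + 4993892} = \frac{1}{4993892 + i \sqrt{17179322}}$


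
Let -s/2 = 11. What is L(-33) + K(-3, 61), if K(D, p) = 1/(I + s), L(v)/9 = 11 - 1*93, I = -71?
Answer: -68635/93 ≈ -738.01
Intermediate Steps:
s = -22 (s = -2*11 = -22)
L(v) = -738 (L(v) = 9*(11 - 1*93) = 9*(11 - 93) = 9*(-82) = -738)
K(D, p) = -1/93 (K(D, p) = 1/(-71 - 22) = 1/(-93) = -1/93)
L(-33) + K(-3, 61) = -738 - 1/93 = -68635/93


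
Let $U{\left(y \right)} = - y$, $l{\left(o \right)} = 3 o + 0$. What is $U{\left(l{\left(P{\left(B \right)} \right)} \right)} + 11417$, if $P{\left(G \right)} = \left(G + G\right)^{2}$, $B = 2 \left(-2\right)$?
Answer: $11225$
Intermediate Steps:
$B = -4$
$P{\left(G \right)} = 4 G^{2}$ ($P{\left(G \right)} = \left(2 G\right)^{2} = 4 G^{2}$)
$l{\left(o \right)} = 3 o$
$U{\left(l{\left(P{\left(B \right)} \right)} \right)} + 11417 = - 3 \cdot 4 \left(-4\right)^{2} + 11417 = - 3 \cdot 4 \cdot 16 + 11417 = - 3 \cdot 64 + 11417 = \left(-1\right) 192 + 11417 = -192 + 11417 = 11225$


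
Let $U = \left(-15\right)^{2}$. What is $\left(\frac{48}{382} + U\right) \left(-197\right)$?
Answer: $- \frac{8470803}{191} \approx -44350.0$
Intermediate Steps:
$U = 225$
$\left(\frac{48}{382} + U\right) \left(-197\right) = \left(\frac{48}{382} + 225\right) \left(-197\right) = \left(48 \cdot \frac{1}{382} + 225\right) \left(-197\right) = \left(\frac{24}{191} + 225\right) \left(-197\right) = \frac{42999}{191} \left(-197\right) = - \frac{8470803}{191}$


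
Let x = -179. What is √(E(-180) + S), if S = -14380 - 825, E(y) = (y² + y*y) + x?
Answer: 2*√12354 ≈ 222.30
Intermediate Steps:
E(y) = -179 + 2*y² (E(y) = (y² + y*y) - 179 = (y² + y²) - 179 = 2*y² - 179 = -179 + 2*y²)
S = -15205
√(E(-180) + S) = √((-179 + 2*(-180)²) - 15205) = √((-179 + 2*32400) - 15205) = √((-179 + 64800) - 15205) = √(64621 - 15205) = √49416 = 2*√12354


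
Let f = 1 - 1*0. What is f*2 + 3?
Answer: 5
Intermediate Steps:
f = 1 (f = 1 + 0 = 1)
f*2 + 3 = 1*2 + 3 = 2 + 3 = 5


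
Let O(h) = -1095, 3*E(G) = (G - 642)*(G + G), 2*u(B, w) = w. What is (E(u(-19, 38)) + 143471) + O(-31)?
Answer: 403454/3 ≈ 1.3448e+5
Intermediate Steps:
u(B, w) = w/2
E(G) = 2*G*(-642 + G)/3 (E(G) = ((G - 642)*(G + G))/3 = ((-642 + G)*(2*G))/3 = (2*G*(-642 + G))/3 = 2*G*(-642 + G)/3)
(E(u(-19, 38)) + 143471) + O(-31) = (2*((½)*38)*(-642 + (½)*38)/3 + 143471) - 1095 = ((⅔)*19*(-642 + 19) + 143471) - 1095 = ((⅔)*19*(-623) + 143471) - 1095 = (-23674/3 + 143471) - 1095 = 406739/3 - 1095 = 403454/3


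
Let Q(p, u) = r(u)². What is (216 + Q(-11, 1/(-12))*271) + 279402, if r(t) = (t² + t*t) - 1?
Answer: 1450905823/5184 ≈ 2.7988e+5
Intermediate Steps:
r(t) = -1 + 2*t² (r(t) = (t² + t²) - 1 = 2*t² - 1 = -1 + 2*t²)
Q(p, u) = (-1 + 2*u²)²
(216 + Q(-11, 1/(-12))*271) + 279402 = (216 + (-1 + 2*(1/(-12))²)²*271) + 279402 = (216 + (-1 + 2*(-1/12)²)²*271) + 279402 = (216 + (-1 + 2*(1/144))²*271) + 279402 = (216 + (-1 + 1/72)²*271) + 279402 = (216 + (-71/72)²*271) + 279402 = (216 + (5041/5184)*271) + 279402 = (216 + 1366111/5184) + 279402 = 2485855/5184 + 279402 = 1450905823/5184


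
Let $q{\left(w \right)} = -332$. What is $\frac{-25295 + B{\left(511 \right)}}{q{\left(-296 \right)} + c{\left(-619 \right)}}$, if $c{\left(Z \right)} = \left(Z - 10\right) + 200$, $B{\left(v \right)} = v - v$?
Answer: $\frac{25295}{761} \approx 33.239$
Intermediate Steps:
$B{\left(v \right)} = 0$
$c{\left(Z \right)} = 190 + Z$ ($c{\left(Z \right)} = \left(-10 + Z\right) + 200 = 190 + Z$)
$\frac{-25295 + B{\left(511 \right)}}{q{\left(-296 \right)} + c{\left(-619 \right)}} = \frac{-25295 + 0}{-332 + \left(190 - 619\right)} = - \frac{25295}{-332 - 429} = - \frac{25295}{-761} = \left(-25295\right) \left(- \frac{1}{761}\right) = \frac{25295}{761}$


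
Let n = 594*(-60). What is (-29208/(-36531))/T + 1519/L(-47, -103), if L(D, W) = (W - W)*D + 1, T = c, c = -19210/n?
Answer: 119754791/78761 ≈ 1520.5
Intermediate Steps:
n = -35640
c = 1921/3564 (c = -19210/(-35640) = -19210*(-1/35640) = 1921/3564 ≈ 0.53900)
T = 1921/3564 ≈ 0.53900
L(D, W) = 1 (L(D, W) = 0*D + 1 = 0 + 1 = 1)
(-29208/(-36531))/T + 1519/L(-47, -103) = (-29208/(-36531))/(1921/3564) + 1519/1 = -29208*(-1/36531)*(3564/1921) + 1519*1 = (9736/12177)*(3564/1921) + 1519 = 116832/78761 + 1519 = 119754791/78761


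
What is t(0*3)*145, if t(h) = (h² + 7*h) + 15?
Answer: 2175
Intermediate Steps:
t(h) = 15 + h² + 7*h
t(0*3)*145 = (15 + (0*3)² + 7*(0*3))*145 = (15 + 0² + 7*0)*145 = (15 + 0 + 0)*145 = 15*145 = 2175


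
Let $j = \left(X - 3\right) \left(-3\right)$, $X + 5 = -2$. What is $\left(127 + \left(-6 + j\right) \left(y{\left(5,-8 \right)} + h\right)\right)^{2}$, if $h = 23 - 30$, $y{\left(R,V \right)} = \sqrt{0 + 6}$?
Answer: $5137 - 1968 \sqrt{6} \approx 316.4$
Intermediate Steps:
$X = -7$ ($X = -5 - 2 = -7$)
$j = 30$ ($j = \left(-7 - 3\right) \left(-3\right) = \left(-10\right) \left(-3\right) = 30$)
$y{\left(R,V \right)} = \sqrt{6}$
$h = -7$ ($h = 23 - 30 = -7$)
$\left(127 + \left(-6 + j\right) \left(y{\left(5,-8 \right)} + h\right)\right)^{2} = \left(127 + \left(-6 + 30\right) \left(\sqrt{6} - 7\right)\right)^{2} = \left(127 + 24 \left(-7 + \sqrt{6}\right)\right)^{2} = \left(127 - \left(168 - 24 \sqrt{6}\right)\right)^{2} = \left(-41 + 24 \sqrt{6}\right)^{2}$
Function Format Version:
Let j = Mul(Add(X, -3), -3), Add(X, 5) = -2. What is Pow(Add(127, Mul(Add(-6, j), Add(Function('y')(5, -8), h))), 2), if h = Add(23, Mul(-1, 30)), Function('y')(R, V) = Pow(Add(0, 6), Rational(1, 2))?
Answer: Add(5137, Mul(-1968, Pow(6, Rational(1, 2)))) ≈ 316.40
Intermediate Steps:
X = -7 (X = Add(-5, -2) = -7)
j = 30 (j = Mul(Add(-7, -3), -3) = Mul(-10, -3) = 30)
Function('y')(R, V) = Pow(6, Rational(1, 2))
h = -7 (h = Add(23, -30) = -7)
Pow(Add(127, Mul(Add(-6, j), Add(Function('y')(5, -8), h))), 2) = Pow(Add(127, Mul(Add(-6, 30), Add(Pow(6, Rational(1, 2)), -7))), 2) = Pow(Add(127, Mul(24, Add(-7, Pow(6, Rational(1, 2))))), 2) = Pow(Add(127, Add(-168, Mul(24, Pow(6, Rational(1, 2))))), 2) = Pow(Add(-41, Mul(24, Pow(6, Rational(1, 2)))), 2)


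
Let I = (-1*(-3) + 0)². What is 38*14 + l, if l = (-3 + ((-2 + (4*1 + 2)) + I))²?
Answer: 632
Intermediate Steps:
I = 9 (I = (3 + 0)² = 3² = 9)
l = 100 (l = (-3 + ((-2 + (4*1 + 2)) + 9))² = (-3 + ((-2 + (4 + 2)) + 9))² = (-3 + ((-2 + 6) + 9))² = (-3 + (4 + 9))² = (-3 + 13)² = 10² = 100)
38*14 + l = 38*14 + 100 = 532 + 100 = 632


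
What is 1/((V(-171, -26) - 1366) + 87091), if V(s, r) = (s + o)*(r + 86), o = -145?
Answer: 1/66765 ≈ 1.4978e-5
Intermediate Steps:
V(s, r) = (-145 + s)*(86 + r) (V(s, r) = (s - 145)*(r + 86) = (-145 + s)*(86 + r))
1/((V(-171, -26) - 1366) + 87091) = 1/(((-12470 - 145*(-26) + 86*(-171) - 26*(-171)) - 1366) + 87091) = 1/(((-12470 + 3770 - 14706 + 4446) - 1366) + 87091) = 1/((-18960 - 1366) + 87091) = 1/(-20326 + 87091) = 1/66765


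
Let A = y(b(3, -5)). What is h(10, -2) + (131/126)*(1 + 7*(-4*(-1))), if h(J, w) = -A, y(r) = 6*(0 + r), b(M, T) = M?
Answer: 1531/126 ≈ 12.151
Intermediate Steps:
y(r) = 6*r
A = 18 (A = 6*3 = 18)
h(J, w) = -18 (h(J, w) = -1*18 = -18)
h(10, -2) + (131/126)*(1 + 7*(-4*(-1))) = -18 + (131/126)*(1 + 7*(-4*(-1))) = -18 + (131*(1/126))*(1 + 7*4) = -18 + 131*(1 + 28)/126 = -18 + (131/126)*29 = -18 + 3799/126 = 1531/126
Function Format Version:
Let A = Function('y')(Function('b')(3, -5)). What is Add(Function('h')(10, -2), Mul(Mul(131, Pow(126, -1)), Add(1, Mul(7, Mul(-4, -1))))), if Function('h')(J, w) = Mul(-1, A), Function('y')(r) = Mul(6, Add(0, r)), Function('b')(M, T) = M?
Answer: Rational(1531, 126) ≈ 12.151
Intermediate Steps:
Function('y')(r) = Mul(6, r)
A = 18 (A = Mul(6, 3) = 18)
Function('h')(J, w) = -18 (Function('h')(J, w) = Mul(-1, 18) = -18)
Add(Function('h')(10, -2), Mul(Mul(131, Pow(126, -1)), Add(1, Mul(7, Mul(-4, -1))))) = Add(-18, Mul(Mul(131, Pow(126, -1)), Add(1, Mul(7, Mul(-4, -1))))) = Add(-18, Mul(Mul(131, Rational(1, 126)), Add(1, Mul(7, 4)))) = Add(-18, Mul(Rational(131, 126), Add(1, 28))) = Add(-18, Mul(Rational(131, 126), 29)) = Add(-18, Rational(3799, 126)) = Rational(1531, 126)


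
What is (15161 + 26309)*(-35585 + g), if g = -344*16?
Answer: -1703960830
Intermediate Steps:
g = -5504
(15161 + 26309)*(-35585 + g) = (15161 + 26309)*(-35585 - 5504) = 41470*(-41089) = -1703960830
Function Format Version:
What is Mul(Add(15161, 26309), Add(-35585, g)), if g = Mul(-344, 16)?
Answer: -1703960830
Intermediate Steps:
g = -5504
Mul(Add(15161, 26309), Add(-35585, g)) = Mul(Add(15161, 26309), Add(-35585, -5504)) = Mul(41470, -41089) = -1703960830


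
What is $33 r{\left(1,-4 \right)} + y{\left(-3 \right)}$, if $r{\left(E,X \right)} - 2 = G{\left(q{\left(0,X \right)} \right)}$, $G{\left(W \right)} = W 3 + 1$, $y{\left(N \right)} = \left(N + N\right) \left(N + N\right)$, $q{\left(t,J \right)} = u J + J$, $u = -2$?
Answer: $531$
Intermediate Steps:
$q{\left(t,J \right)} = - J$ ($q{\left(t,J \right)} = - 2 J + J = - J$)
$y{\left(N \right)} = 4 N^{2}$ ($y{\left(N \right)} = 2 N 2 N = 4 N^{2}$)
$G{\left(W \right)} = 1 + 3 W$ ($G{\left(W \right)} = 3 W + 1 = 1 + 3 W$)
$r{\left(E,X \right)} = 3 - 3 X$ ($r{\left(E,X \right)} = 2 + \left(1 + 3 \left(- X\right)\right) = 2 - \left(-1 + 3 X\right) = 3 - 3 X$)
$33 r{\left(1,-4 \right)} + y{\left(-3 \right)} = 33 \left(3 - -12\right) + 4 \left(-3\right)^{2} = 33 \left(3 + 12\right) + 4 \cdot 9 = 33 \cdot 15 + 36 = 495 + 36 = 531$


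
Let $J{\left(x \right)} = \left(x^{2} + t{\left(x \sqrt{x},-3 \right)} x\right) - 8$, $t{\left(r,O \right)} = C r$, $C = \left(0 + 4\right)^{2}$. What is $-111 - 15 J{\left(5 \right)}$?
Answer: $-366 - 6000 \sqrt{5} \approx -13782.0$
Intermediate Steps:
$C = 16$ ($C = 4^{2} = 16$)
$t{\left(r,O \right)} = 16 r$
$J{\left(x \right)} = -8 + x^{2} + 16 x^{\frac{5}{2}}$ ($J{\left(x \right)} = \left(x^{2} + 16 x \sqrt{x} x\right) - 8 = \left(x^{2} + 16 x^{\frac{3}{2}} x\right) - 8 = \left(x^{2} + 16 x^{\frac{5}{2}}\right) - 8 = -8 + x^{2} + 16 x^{\frac{5}{2}}$)
$-111 - 15 J{\left(5 \right)} = -111 - 15 \left(-8 + 5^{2} + 16 \cdot 5^{\frac{5}{2}}\right) = -111 - 15 \left(-8 + 25 + 16 \cdot 25 \sqrt{5}\right) = -111 - 15 \left(-8 + 25 + 400 \sqrt{5}\right) = -111 - 15 \left(17 + 400 \sqrt{5}\right) = -111 - \left(255 + 6000 \sqrt{5}\right) = -366 - 6000 \sqrt{5}$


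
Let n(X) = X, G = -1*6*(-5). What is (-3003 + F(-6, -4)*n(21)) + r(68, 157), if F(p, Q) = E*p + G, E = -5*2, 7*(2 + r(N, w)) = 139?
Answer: -7666/7 ≈ -1095.1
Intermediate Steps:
r(N, w) = 125/7 (r(N, w) = -2 + (⅐)*139 = -2 + 139/7 = 125/7)
G = 30 (G = -6*(-5) = 30)
E = -10
F(p, Q) = 30 - 10*p (F(p, Q) = -10*p + 30 = 30 - 10*p)
(-3003 + F(-6, -4)*n(21)) + r(68, 157) = (-3003 + (30 - 10*(-6))*21) + 125/7 = (-3003 + (30 + 60)*21) + 125/7 = (-3003 + 90*21) + 125/7 = (-3003 + 1890) + 125/7 = -1113 + 125/7 = -7666/7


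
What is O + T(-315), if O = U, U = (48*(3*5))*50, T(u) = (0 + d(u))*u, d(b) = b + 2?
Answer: 134595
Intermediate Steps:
d(b) = 2 + b
T(u) = u*(2 + u) (T(u) = (0 + (2 + u))*u = (2 + u)*u = u*(2 + u))
U = 36000 (U = (48*15)*50 = 720*50 = 36000)
O = 36000
O + T(-315) = 36000 - 315*(2 - 315) = 36000 - 315*(-313) = 36000 + 98595 = 134595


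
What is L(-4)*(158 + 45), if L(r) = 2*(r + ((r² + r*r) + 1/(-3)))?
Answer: 33698/3 ≈ 11233.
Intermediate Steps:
L(r) = -⅔ + 2*r + 4*r² (L(r) = 2*(r + ((r² + r²) - ⅓)) = 2*(r + (2*r² - ⅓)) = 2*(r + (-⅓ + 2*r²)) = 2*(-⅓ + r + 2*r²) = -⅔ + 2*r + 4*r²)
L(-4)*(158 + 45) = (-⅔ + 2*(-4) + 4*(-4)²)*(158 + 45) = (-⅔ - 8 + 4*16)*203 = (-⅔ - 8 + 64)*203 = (166/3)*203 = 33698/3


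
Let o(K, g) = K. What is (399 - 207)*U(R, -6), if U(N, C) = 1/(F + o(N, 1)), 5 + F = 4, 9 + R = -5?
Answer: -64/5 ≈ -12.800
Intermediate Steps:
R = -14 (R = -9 - 5 = -14)
F = -1 (F = -5 + 4 = -1)
U(N, C) = 1/(-1 + N)
(399 - 207)*U(R, -6) = (399 - 207)/(-1 - 14) = 192/(-15) = 192*(-1/15) = -64/5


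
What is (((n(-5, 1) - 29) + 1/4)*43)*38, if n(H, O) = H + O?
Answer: -107027/2 ≈ -53514.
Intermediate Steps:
(((n(-5, 1) - 29) + 1/4)*43)*38 = ((((-5 + 1) - 29) + 1/4)*43)*38 = (((-4 - 29) + ¼)*43)*38 = ((-33 + ¼)*43)*38 = -131/4*43*38 = -5633/4*38 = -107027/2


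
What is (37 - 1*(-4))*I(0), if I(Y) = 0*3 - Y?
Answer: 0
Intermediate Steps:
I(Y) = -Y (I(Y) = 0 - Y = -Y)
(37 - 1*(-4))*I(0) = (37 - 1*(-4))*(-1*0) = (37 + 4)*0 = 41*0 = 0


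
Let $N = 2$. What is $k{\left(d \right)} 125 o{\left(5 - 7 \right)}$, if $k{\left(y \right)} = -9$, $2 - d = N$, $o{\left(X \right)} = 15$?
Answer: $-16875$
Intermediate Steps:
$d = 0$ ($d = 2 - 2 = 0$)
$k{\left(d \right)} 125 o{\left(5 - 7 \right)} = \left(-9\right) 125 \cdot 15 = \left(-1125\right) 15 = -16875$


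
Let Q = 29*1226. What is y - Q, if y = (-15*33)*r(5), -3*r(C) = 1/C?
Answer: -35521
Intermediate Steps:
r(C) = -1/(3*C)
Q = 35554
y = 33 (y = (-15*33)*(-⅓/5) = -(-165)/5 = -495*(-1/15) = 33)
y - Q = 33 - 1*35554 = 33 - 35554 = -35521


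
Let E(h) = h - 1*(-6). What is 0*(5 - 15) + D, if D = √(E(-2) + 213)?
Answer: √217 ≈ 14.731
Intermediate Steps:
E(h) = 6 + h (E(h) = h + 6 = 6 + h)
D = √217 (D = √((6 - 2) + 213) = √(4 + 213) = √217 ≈ 14.731)
0*(5 - 15) + D = 0*(5 - 15) + √217 = 0*(-10) + √217 = 0 + √217 = √217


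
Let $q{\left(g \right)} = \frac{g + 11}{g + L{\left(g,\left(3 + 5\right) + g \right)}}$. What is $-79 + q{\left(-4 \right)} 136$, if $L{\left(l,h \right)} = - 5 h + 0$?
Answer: $- \frac{356}{3} \approx -118.67$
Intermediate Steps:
$L{\left(l,h \right)} = - 5 h$
$q{\left(g \right)} = \frac{11 + g}{-40 - 4 g}$ ($q{\left(g \right)} = \frac{g + 11}{g - 5 \left(\left(3 + 5\right) + g\right)} = \frac{11 + g}{g - 5 \left(8 + g\right)} = \frac{11 + g}{g - \left(40 + 5 g\right)} = \frac{11 + g}{-40 - 4 g}$)
$-79 + q{\left(-4 \right)} 136 = -79 + \frac{11 - 4}{4 \left(-10 - -4\right)} 136 = -79 + \frac{1}{4} \frac{1}{-10 + 4} \cdot 7 \cdot 136 = -79 + \frac{1}{4} \frac{1}{-6} \cdot 7 \cdot 136 = -79 + \frac{1}{4} \left(- \frac{1}{6}\right) 7 \cdot 136 = -79 - \frac{119}{3} = - \frac{356}{3}$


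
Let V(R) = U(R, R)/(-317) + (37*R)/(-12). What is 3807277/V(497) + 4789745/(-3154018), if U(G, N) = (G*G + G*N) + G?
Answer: -6533659104383147/5300324094982 ≈ -1232.7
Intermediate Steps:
U(G, N) = G + G**2 + G*N (U(G, N) = (G**2 + G*N) + G = G + G**2 + G*N)
V(R) = -37*R/12 - R*(1 + 2*R)/317 (V(R) = (R*(1 + R + R))/(-317) + (37*R)/(-12) = (R*(1 + 2*R))*(-1/317) + (37*R)*(-1/12) = -R*(1 + 2*R)/317 - 37*R/12 = -37*R/12 - R*(1 + 2*R)/317)
3807277/V(497) + 4789745/(-3154018) = 3807277/(((1/3804)*497*(-11741 - 24*497))) + 4789745/(-3154018) = 3807277/(((1/3804)*497*(-11741 - 11928))) + 4789745*(-1/3154018) = 3807277/(((1/3804)*497*(-23669))) - 4789745/3154018 = 3807277/(-11763493/3804) - 4789745/3154018 = 3807277*(-3804/11763493) - 4789745/3154018 = -14482881708/11763493 - 4789745/3154018 = -6533659104383147/5300324094982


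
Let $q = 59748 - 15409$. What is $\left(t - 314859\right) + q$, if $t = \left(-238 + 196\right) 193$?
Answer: $-278626$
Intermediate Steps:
$t = -8106$ ($t = \left(-42\right) 193 = -8106$)
$q = 44339$
$\left(t - 314859\right) + q = \left(-8106 - 314859\right) + 44339 = -322965 + 44339 = -278626$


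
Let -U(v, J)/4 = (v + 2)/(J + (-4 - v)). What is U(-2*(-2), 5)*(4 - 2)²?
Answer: 32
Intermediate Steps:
U(v, J) = -4*(2 + v)/(-4 + J - v) (U(v, J) = -4*(v + 2)/(J + (-4 - v)) = -4*(2 + v)/(-4 + J - v))
U(-2*(-2), 5)*(4 - 2)² = (4*(2 - 2*(-2))/(4 - 2*(-2) - 1*5))*(4 - 2)² = (4*(2 + 4)/(4 + 4 - 5))*2² = (4*6/3)*4 = (4*(⅓)*6)*4 = 8*4 = 32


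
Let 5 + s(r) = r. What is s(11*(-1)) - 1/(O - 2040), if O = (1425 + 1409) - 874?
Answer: -1279/80 ≈ -15.988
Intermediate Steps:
s(r) = -5 + r
O = 1960 (O = 2834 - 874 = 1960)
s(11*(-1)) - 1/(O - 2040) = (-5 + 11*(-1)) - 1/(1960 - 2040) = (-5 - 11) - 1/(-80) = -16 - 1*(-1/80) = -16 + 1/80 = -1279/80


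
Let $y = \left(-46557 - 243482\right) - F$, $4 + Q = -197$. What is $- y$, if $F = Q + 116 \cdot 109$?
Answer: $302482$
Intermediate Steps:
$Q = -201$ ($Q = -4 - 197 = -201$)
$F = 12443$ ($F = -201 + 116 \cdot 109 = -201 + 12644 = 12443$)
$y = -302482$ ($y = \left(-46557 - 243482\right) - 12443 = -290039 - 12443 = -302482$)
$- y = \left(-1\right) \left(-302482\right) = 302482$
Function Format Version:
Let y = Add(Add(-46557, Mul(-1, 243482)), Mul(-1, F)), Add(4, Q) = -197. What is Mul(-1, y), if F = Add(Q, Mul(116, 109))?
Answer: 302482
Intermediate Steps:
Q = -201 (Q = Add(-4, -197) = -201)
F = 12443 (F = Add(-201, Mul(116, 109)) = Add(-201, 12644) = 12443)
y = -302482 (y = Add(Add(-46557, Mul(-1, 243482)), Mul(-1, 12443)) = Add(Add(-46557, -243482), -12443) = Add(-290039, -12443) = -302482)
Mul(-1, y) = Mul(-1, -302482) = 302482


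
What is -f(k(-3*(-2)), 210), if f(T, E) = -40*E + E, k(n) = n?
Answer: 8190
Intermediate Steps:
f(T, E) = -39*E
-f(k(-3*(-2)), 210) = -(-39)*210 = -1*(-8190) = 8190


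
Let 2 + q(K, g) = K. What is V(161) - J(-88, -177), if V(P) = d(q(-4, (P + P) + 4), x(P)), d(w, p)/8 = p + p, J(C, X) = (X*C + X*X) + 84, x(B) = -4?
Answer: -47053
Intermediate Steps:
q(K, g) = -2 + K
J(C, X) = 84 + X² + C*X (J(C, X) = (C*X + X²) + 84 = (X² + C*X) + 84 = 84 + X² + C*X)
d(w, p) = 16*p (d(w, p) = 8*(p + p) = 8*(2*p) = 16*p)
V(P) = -64 (V(P) = 16*(-4) = -64)
V(161) - J(-88, -177) = -64 - (84 + (-177)² - 88*(-177)) = -64 - (84 + 31329 + 15576) = -64 - 1*46989 = -64 - 46989 = -47053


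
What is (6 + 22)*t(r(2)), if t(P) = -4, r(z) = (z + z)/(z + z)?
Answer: -112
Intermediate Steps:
r(z) = 1 (r(z) = (2*z)/((2*z)) = (2*z)*(1/(2*z)) = 1)
(6 + 22)*t(r(2)) = (6 + 22)*(-4) = 28*(-4) = -112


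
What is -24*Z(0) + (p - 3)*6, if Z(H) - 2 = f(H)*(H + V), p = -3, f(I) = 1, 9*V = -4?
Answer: -220/3 ≈ -73.333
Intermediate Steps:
V = -4/9 (V = (1/9)*(-4) = -4/9 ≈ -0.44444)
Z(H) = 14/9 + H (Z(H) = 2 + 1*(H - 4/9) = 2 + 1*(-4/9 + H) = 2 + (-4/9 + H) = 14/9 + H)
-24*Z(0) + (p - 3)*6 = -24*(14/9 + 0) + (-3 - 3)*6 = -24*14/9 - 6*6 = -112/3 - 36 = -220/3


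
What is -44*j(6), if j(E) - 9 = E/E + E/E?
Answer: -484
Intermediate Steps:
j(E) = 11 (j(E) = 9 + (E/E + E/E) = 9 + (1 + 1) = 9 + 2 = 11)
-44*j(6) = -44*11 = -484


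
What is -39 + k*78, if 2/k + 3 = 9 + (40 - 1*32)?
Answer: -195/7 ≈ -27.857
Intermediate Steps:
k = ⅐ (k = 2/(-3 + (9 + (40 - 1*32))) = 2/(-3 + (9 + (40 - 32))) = 2/(-3 + (9 + 8)) = 2/(-3 + 17) = 2/14 = 2*(1/14) = ⅐ ≈ 0.14286)
-39 + k*78 = -39 + (⅐)*78 = -39 + 78/7 = -195/7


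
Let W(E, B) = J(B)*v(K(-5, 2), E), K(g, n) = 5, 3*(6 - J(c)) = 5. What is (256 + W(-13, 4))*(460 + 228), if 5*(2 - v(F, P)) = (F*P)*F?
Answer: 1127632/3 ≈ 3.7588e+5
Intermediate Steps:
J(c) = 13/3 (J(c) = 6 - ⅓*5 = 6 - 5/3 = 13/3)
v(F, P) = 2 - P*F²/5 (v(F, P) = 2 - F*P*F/5 = 2 - P*F²/5)
W(E, B) = 26/3 - 65*E/3 (W(E, B) = 13*(2 - ⅕*E*5²)/3 = 13*(2 - ⅕*E*25)/3 = 13*(2 - 5*E)/3 = 26/3 - 65*E/3)
(256 + W(-13, 4))*(460 + 228) = (256 + (26/3 - 65/3*(-13)))*(460 + 228) = (256 + (26/3 + 845/3))*688 = (256 + 871/3)*688 = (1639/3)*688 = 1127632/3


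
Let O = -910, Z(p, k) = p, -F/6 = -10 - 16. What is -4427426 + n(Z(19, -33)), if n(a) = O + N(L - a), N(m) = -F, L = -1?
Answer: -4428492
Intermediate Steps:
F = 156 (F = -6*(-10 - 16) = -6*(-26) = 156)
N(m) = -156 (N(m) = -1*156 = -156)
n(a) = -1066 (n(a) = -910 - 156 = -1066)
-4427426 + n(Z(19, -33)) = -4427426 - 1066 = -4428492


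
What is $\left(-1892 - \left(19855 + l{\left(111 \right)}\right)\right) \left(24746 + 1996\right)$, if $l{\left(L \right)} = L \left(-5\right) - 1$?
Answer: $-566689722$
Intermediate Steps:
$l{\left(L \right)} = -1 - 5 L$ ($l{\left(L \right)} = - 5 L - 1 = -1 - 5 L$)
$\left(-1892 - \left(19855 + l{\left(111 \right)}\right)\right) \left(24746 + 1996\right) = \left(-1892 - \left(19854 - 555\right)\right) \left(24746 + 1996\right) = \left(-1892 - 19299\right) 26742 = \left(-21191\right) 26742 = -566689722$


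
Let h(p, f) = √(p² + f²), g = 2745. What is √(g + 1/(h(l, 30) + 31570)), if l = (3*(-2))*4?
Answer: √(173319302 + 32940*√41)/(2*√(15785 + 3*√41)) ≈ 52.393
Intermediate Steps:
l = -24 (l = -6*4 = -24)
h(p, f) = √(f² + p²)
√(g + 1/(h(l, 30) + 31570)) = √(2745 + 1/(√(30² + (-24)²) + 31570)) = √(2745 + 1/(√(900 + 576) + 31570)) = √(2745 + 1/(√1476 + 31570)) = √(2745 + 1/(6*√41 + 31570)) = √(2745 + 1/(31570 + 6*√41))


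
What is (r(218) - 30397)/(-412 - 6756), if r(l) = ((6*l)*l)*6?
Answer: -1680467/7168 ≈ -234.44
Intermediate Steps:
r(l) = 36*l² (r(l) = (6*l²)*6 = 36*l²)
(r(218) - 30397)/(-412 - 6756) = (36*218² - 30397)/(-412 - 6756) = (36*47524 - 30397)/(-7168) = (1710864 - 30397)*(-1/7168) = 1680467*(-1/7168) = -1680467/7168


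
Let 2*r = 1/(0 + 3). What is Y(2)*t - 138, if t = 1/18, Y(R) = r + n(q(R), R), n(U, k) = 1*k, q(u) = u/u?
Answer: -14891/108 ≈ -137.88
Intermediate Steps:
q(u) = 1
n(U, k) = k
r = ⅙ (r = 1/(2*(0 + 3)) = (½)/3 = (½)*(⅓) = ⅙ ≈ 0.16667)
Y(R) = ⅙ + R
t = 1/18 ≈ 0.055556
Y(2)*t - 138 = (⅙ + 2)*(1/18) - 138 = (13/6)*(1/18) - 138 = 13/108 - 138 = -14891/108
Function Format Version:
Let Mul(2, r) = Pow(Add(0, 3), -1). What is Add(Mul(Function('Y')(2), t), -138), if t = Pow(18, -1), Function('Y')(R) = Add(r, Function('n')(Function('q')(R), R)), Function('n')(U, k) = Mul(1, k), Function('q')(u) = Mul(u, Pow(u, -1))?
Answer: Rational(-14891, 108) ≈ -137.88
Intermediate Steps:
Function('q')(u) = 1
Function('n')(U, k) = k
r = Rational(1, 6) (r = Mul(Rational(1, 2), Pow(Add(0, 3), -1)) = Mul(Rational(1, 2), Pow(3, -1)) = Mul(Rational(1, 2), Rational(1, 3)) = Rational(1, 6) ≈ 0.16667)
Function('Y')(R) = Add(Rational(1, 6), R)
t = Rational(1, 18) ≈ 0.055556
Add(Mul(Function('Y')(2), t), -138) = Add(Mul(Add(Rational(1, 6), 2), Rational(1, 18)), -138) = Add(Mul(Rational(13, 6), Rational(1, 18)), -138) = Add(Rational(13, 108), -138) = Rational(-14891, 108)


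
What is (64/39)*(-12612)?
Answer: -269056/13 ≈ -20697.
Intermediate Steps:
(64/39)*(-12612) = -269056/13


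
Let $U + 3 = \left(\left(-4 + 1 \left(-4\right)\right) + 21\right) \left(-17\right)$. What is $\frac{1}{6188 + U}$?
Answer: $\frac{1}{5964} \approx 0.00016767$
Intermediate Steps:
$U = -224$ ($U = -3 + \left(\left(-4 + 1 \left(-4\right)\right) + 21\right) \left(-17\right) = -3 + \left(\left(-4 - 4\right) + 21\right) \left(-17\right) = -3 + \left(-8 + 21\right) \left(-17\right) = -3 + 13 \left(-17\right) = -3 - 221 = -224$)
$\frac{1}{6188 + U} = \frac{1}{6188 - 224} = \frac{1}{5964}$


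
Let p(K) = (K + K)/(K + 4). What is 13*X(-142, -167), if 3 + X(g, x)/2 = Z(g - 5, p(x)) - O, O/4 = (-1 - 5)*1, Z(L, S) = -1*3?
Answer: 468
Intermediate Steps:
p(K) = 2*K/(4 + K) (p(K) = (2*K)/(4 + K) = 2*K/(4 + K))
Z(L, S) = -3
O = -24 (O = 4*((-1 - 5)*1) = 4*(-6*1) = 4*(-6) = -24)
X(g, x) = 36 (X(g, x) = -6 + 2*(-3 - 1*(-24)) = -6 + 2*(-3 + 24) = -6 + 2*21 = -6 + 42 = 36)
13*X(-142, -167) = 13*36 = 468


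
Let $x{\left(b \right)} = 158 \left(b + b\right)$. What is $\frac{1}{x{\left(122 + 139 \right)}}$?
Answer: $\frac{1}{82476} \approx 1.2125 \cdot 10^{-5}$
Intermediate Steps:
$x{\left(b \right)} = 316 b$ ($x{\left(b \right)} = 158 \cdot 2 b = 316 b$)
$\frac{1}{x{\left(122 + 139 \right)}} = \frac{1}{316 \left(122 + 139\right)} = \frac{1}{316 \cdot 261} = \frac{1}{82476}$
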